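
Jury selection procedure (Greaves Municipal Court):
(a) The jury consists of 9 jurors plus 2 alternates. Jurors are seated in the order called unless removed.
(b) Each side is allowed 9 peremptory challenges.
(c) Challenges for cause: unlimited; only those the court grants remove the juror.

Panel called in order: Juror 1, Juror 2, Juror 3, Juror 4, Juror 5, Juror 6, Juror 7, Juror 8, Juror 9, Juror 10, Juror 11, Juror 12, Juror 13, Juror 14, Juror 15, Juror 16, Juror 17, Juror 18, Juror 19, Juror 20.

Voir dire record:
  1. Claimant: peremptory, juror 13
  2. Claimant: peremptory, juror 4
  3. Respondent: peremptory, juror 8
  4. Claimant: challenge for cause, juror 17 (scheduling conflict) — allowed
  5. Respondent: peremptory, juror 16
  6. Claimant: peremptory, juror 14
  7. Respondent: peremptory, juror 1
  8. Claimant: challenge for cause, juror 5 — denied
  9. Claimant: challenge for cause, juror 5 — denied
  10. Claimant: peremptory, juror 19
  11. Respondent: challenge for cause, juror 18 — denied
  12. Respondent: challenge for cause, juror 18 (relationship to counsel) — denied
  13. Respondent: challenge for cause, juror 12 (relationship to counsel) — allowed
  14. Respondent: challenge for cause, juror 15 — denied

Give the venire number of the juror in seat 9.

15

Removed: #1, #4, #8, #12, #13, #14, #16, #17, #19. (#5, #15, #18 stay — for-cause denied.)
Seating in order: seats 1–9 → #2, #3, #5, #6, #7, #9, #10, #11, #15; alternates → #18, #20.
So seat 9 is #15.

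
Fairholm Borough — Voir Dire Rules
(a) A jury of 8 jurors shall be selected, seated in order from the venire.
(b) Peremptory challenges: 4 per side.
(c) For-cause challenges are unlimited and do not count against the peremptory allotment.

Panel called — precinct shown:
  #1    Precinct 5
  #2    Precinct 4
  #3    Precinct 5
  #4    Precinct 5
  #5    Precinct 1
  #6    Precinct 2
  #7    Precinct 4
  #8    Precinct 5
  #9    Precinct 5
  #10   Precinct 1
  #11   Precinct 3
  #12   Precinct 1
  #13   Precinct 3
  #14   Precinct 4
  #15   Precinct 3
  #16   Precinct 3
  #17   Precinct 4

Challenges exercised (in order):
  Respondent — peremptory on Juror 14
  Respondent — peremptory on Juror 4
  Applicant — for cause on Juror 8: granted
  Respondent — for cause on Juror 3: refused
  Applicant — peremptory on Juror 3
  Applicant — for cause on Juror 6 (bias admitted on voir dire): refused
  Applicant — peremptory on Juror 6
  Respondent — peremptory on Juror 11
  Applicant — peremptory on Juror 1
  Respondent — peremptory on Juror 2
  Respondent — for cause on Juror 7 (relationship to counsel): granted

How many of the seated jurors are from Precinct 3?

3

Removed: #1, #2, #3, #4, #6, #7, #8, #11, #14.
Seated jurors 1–8: #5, #9, #10, #12, #13, #15, #16, #17.
Of those, in Precinct 3: #13, #15, #16 → 3.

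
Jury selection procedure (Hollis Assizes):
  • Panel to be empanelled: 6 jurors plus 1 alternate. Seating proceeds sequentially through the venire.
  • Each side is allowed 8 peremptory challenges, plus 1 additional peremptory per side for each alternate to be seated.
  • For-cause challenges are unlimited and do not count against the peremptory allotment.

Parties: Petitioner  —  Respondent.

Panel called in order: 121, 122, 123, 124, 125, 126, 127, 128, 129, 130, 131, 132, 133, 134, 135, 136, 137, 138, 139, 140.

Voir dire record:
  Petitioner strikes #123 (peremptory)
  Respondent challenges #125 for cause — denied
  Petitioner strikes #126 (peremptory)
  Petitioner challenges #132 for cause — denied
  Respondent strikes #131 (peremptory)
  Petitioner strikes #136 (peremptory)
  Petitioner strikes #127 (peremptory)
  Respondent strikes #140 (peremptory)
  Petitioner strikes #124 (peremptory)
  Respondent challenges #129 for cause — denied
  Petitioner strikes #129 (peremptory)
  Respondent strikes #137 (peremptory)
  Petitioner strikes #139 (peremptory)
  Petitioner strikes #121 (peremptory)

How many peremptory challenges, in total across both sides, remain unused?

7

Petitioner allotment: 8 base + 1 × 1 alternate = 9. Respondent allotment: 8 base + 1 × 1 alternate = 9.
Petitioner peremptories used: #123, #126, #136, #127, #124, #129, #139, #121 — 8 (the for-cause on #132 doesn't count).
Respondent peremptories used: #131, #140, #137 — 3 (for-cause on #125, #129 don't count).
Remaining: (9 − 8) + (9 − 3) = 7.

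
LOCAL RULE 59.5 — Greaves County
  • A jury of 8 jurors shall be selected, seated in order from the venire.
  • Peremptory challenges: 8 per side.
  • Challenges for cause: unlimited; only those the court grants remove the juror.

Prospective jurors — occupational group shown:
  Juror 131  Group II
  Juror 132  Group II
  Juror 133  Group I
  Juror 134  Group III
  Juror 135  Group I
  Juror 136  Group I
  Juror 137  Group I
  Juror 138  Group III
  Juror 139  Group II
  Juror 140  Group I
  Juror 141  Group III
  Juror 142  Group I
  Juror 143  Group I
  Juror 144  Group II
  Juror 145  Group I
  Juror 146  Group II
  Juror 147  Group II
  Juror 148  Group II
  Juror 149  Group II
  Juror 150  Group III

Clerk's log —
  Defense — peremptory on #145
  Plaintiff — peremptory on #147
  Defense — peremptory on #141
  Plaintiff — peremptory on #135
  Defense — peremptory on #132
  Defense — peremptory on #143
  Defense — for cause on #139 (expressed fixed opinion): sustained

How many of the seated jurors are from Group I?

5

Removed: #132, #135, #139, #141, #143, #145, #147.
Seated jurors 1–8: #131, #133, #134, #136, #137, #138, #140, #142.
Of those, in Group I: #133, #136, #137, #140, #142 → 5.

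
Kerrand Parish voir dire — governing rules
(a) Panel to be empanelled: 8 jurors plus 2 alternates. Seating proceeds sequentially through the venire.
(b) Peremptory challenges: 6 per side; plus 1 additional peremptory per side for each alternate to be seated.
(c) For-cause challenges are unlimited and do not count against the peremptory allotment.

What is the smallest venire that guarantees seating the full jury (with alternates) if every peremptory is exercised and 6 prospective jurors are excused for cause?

Seats to fill: 8 + 2 alternates = 10.
Peremptories: 6 + 1×2 = 8 per side × 2 sides = 16.
For-cause removals: 6.
Minimum venire: 10 + 16 + 6 = 32.

32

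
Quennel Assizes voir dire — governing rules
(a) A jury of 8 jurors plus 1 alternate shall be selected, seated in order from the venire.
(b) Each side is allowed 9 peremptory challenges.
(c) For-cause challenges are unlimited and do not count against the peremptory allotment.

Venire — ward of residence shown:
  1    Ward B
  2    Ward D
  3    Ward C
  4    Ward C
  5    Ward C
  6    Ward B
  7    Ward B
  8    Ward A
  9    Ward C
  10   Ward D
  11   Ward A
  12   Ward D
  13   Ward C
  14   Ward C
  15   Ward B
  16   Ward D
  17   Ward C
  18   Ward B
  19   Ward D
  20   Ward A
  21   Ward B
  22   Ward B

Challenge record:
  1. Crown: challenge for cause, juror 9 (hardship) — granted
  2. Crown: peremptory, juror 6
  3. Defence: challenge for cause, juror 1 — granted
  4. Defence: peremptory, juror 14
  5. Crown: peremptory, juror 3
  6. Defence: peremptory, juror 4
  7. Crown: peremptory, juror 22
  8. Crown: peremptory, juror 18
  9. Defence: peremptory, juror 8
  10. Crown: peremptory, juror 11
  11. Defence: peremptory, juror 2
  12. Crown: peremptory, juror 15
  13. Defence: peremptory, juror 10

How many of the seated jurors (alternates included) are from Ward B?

2

Removed: #1, #2, #3, #4, #6, #8, #9, #10, #11, #14, #15, #18, #22.
Seated (9 incl. alternates): #5, #7, #12, #13, #16, #17, #19, #20, #21.
Of those, in Ward B: #7, #21 → 2.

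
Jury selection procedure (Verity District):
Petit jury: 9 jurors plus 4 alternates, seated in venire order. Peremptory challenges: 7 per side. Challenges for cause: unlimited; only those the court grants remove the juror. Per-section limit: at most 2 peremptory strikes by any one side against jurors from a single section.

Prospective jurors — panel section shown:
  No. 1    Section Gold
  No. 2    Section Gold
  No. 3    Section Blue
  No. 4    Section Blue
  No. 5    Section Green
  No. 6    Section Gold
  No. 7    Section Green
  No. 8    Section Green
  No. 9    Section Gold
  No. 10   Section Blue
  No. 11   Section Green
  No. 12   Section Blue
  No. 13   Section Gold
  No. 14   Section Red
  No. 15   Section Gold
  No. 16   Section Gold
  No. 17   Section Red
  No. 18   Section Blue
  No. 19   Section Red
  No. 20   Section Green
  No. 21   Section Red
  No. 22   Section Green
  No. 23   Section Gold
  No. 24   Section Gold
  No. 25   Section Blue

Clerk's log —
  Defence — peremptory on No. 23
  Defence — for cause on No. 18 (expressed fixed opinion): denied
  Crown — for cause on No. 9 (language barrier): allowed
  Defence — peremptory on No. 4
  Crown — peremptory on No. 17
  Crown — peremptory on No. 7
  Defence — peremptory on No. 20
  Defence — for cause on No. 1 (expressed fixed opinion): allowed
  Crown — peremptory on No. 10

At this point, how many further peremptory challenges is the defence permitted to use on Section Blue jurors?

Defence peremptories so far: #23, #4, #20 — 3 of 7 used, 4 left overall.
Against Section Blue: #4 — 1 used; per-section cap 2 leaves 1.
Binding limit: min(4, 1) = 1.

1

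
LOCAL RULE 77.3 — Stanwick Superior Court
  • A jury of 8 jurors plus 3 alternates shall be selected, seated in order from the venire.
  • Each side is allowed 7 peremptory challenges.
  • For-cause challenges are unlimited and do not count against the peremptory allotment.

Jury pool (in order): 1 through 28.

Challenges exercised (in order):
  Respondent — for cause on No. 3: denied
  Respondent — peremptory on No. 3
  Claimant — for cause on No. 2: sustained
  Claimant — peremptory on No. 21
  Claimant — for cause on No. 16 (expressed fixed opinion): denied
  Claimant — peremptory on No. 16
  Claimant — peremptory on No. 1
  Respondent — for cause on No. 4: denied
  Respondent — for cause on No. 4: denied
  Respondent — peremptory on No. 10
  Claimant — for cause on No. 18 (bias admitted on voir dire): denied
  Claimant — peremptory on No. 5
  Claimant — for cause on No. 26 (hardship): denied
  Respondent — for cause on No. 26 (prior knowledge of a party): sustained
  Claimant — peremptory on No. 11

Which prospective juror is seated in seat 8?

Removed: #1, #2, #3, #5, #10, #11, #16, #21, #26. (#4, #18 stay — for-cause denied.)
Seating in order: seats 1–8 → #4, #6, #7, #8, #9, #12, #13, #14; alternates → #15, #17, #18.
So seat 8 is #14.

14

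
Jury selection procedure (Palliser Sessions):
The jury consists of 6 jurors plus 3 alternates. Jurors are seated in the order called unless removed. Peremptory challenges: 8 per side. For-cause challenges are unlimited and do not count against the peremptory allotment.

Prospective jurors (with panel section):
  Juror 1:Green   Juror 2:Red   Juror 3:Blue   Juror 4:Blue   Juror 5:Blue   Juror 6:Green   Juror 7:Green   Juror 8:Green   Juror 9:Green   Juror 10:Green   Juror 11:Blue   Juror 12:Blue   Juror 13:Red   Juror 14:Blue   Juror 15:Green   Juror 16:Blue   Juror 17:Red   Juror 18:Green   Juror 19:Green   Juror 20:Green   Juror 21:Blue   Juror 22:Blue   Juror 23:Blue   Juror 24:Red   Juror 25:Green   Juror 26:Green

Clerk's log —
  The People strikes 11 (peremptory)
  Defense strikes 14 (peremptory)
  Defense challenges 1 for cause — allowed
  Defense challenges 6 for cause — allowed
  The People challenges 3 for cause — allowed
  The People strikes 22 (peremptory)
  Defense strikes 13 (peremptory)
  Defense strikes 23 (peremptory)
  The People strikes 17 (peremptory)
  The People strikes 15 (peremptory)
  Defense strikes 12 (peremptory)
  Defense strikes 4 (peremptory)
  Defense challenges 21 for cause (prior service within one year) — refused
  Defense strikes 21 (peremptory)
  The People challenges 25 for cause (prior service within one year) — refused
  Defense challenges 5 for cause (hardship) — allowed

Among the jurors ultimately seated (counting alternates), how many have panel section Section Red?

Removed: #1, #3, #4, #5, #6, #11, #12, #13, #14, #15, #17, #21, #22, #23.
Seated (9 incl. alternates): #2, #7, #8, #9, #10, #16, #18, #19, #20.
Of those, in Section Red: #2 → 1.

1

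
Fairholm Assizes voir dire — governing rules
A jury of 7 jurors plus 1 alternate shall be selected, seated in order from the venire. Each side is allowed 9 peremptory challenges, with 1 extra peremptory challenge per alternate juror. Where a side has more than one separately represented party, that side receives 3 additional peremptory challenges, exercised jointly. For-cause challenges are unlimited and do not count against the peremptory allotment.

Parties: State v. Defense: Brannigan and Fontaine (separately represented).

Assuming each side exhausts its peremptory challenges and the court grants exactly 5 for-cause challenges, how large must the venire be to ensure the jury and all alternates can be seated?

36

Seats to fill: 7 + 1 alternates = 8.
Peremptories — State: 9 + 1×1 = 10; Defense: 9 + 1×1 + 3 = 13; total 23.
For-cause removals: 5.
Minimum venire: 8 + 23 + 5 = 36.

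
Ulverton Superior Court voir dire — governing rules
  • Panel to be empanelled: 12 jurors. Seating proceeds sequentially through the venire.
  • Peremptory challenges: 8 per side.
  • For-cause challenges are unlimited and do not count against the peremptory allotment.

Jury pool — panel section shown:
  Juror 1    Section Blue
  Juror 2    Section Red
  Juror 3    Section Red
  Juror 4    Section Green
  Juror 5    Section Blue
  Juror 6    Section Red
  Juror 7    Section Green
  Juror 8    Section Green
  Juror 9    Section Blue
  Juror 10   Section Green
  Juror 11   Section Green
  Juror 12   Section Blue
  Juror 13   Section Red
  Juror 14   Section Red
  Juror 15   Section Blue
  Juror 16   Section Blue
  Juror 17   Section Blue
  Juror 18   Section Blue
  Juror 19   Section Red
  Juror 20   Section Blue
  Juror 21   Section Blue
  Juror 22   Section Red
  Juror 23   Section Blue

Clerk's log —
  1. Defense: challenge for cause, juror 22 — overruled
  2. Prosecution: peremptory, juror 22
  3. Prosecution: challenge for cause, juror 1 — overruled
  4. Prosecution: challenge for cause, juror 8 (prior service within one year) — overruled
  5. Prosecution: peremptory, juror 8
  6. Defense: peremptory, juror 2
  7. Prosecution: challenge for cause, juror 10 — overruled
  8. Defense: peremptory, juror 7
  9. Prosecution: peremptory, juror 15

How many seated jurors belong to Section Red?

4

Removed: #2, #7, #8, #15, #22.
Seated jurors 1–12: #1, #3, #4, #5, #6, #9, #10, #11, #12, #13, #14, #16.
Of those, in Section Red: #3, #6, #13, #14 → 4.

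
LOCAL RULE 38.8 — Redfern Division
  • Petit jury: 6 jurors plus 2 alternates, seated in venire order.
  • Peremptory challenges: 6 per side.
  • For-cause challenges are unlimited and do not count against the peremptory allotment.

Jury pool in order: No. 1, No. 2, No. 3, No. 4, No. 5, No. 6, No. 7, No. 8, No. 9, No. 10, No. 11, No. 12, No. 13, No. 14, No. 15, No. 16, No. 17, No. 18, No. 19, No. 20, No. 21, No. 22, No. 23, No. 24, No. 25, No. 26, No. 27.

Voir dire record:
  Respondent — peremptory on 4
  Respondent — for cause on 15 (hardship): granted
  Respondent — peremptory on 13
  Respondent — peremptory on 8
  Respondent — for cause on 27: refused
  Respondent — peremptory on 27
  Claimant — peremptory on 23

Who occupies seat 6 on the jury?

7

Removed: #4, #8, #13, #15, #23, #27.
Seating in order: seats 1–6 → #1, #2, #3, #5, #6, #7; alternates → #9, #10.
So seat 6 is #7.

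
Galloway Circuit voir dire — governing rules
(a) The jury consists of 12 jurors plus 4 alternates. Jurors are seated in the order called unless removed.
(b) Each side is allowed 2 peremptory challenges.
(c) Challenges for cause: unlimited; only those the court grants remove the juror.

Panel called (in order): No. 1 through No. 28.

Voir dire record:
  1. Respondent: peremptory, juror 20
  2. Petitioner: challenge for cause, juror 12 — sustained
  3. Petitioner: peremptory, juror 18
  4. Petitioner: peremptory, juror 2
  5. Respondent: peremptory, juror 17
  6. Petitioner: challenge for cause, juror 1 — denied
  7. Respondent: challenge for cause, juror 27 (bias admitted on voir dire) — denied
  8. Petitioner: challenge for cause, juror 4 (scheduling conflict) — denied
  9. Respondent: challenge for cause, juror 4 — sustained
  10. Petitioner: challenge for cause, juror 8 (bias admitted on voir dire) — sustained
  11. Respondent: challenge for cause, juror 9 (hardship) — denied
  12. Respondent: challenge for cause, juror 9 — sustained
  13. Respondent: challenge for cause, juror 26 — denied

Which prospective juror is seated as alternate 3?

Removed: #2, #4, #8, #9, #12, #17, #18, #20. (#1, #26, #27 stay — for-cause denied.)
Filling seats in venire order through position 15: #1, #3, #5, #6, #7, #10, #11, #13, #14, #15, #16, #19, #21, #22, #23.
So alternate 3 is #23.

23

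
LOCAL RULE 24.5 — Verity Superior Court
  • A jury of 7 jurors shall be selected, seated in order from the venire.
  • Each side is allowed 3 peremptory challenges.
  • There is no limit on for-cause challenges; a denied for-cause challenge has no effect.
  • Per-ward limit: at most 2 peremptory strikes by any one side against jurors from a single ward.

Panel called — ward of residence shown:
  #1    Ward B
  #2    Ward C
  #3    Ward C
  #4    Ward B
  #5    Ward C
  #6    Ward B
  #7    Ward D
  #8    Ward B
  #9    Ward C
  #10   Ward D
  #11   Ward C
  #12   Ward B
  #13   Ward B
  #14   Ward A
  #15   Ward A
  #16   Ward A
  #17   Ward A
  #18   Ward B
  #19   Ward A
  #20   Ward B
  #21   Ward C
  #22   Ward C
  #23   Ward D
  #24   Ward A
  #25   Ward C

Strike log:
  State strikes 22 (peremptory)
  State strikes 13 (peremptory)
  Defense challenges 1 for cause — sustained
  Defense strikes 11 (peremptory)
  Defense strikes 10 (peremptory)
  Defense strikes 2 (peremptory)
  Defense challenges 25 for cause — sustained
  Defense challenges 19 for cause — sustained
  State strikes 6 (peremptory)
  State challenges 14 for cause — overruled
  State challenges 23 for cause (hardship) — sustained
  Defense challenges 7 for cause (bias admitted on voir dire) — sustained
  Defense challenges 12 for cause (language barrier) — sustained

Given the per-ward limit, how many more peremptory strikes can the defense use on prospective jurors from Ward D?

Defense peremptories so far: #11, #10, #2 — 3 of 3 used, 0 left overall.
Against Ward D: #10 — 1 used; per-ward cap 2 leaves 1.
Binding limit: min(0, 1) = 0.

0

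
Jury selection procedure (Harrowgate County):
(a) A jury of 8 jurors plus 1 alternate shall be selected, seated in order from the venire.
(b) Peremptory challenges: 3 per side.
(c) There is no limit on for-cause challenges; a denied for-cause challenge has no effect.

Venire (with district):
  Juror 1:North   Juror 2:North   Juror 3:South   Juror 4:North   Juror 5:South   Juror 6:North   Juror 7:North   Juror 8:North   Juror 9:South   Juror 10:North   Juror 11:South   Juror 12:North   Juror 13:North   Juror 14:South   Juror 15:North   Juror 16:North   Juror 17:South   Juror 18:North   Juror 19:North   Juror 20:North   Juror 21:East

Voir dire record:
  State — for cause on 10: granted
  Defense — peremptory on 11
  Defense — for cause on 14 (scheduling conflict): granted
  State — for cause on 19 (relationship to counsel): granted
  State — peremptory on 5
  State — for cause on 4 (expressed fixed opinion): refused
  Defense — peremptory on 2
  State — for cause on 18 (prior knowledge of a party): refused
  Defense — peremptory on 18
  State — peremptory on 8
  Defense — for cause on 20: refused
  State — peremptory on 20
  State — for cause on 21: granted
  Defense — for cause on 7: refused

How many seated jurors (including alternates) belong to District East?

0

Removed: #2, #5, #8, #10, #11, #14, #18, #19, #20, #21.
Seated (9 incl. alternates): #1, #3, #4, #6, #7, #9, #12, #13, #15.
None of those are in District East → 0.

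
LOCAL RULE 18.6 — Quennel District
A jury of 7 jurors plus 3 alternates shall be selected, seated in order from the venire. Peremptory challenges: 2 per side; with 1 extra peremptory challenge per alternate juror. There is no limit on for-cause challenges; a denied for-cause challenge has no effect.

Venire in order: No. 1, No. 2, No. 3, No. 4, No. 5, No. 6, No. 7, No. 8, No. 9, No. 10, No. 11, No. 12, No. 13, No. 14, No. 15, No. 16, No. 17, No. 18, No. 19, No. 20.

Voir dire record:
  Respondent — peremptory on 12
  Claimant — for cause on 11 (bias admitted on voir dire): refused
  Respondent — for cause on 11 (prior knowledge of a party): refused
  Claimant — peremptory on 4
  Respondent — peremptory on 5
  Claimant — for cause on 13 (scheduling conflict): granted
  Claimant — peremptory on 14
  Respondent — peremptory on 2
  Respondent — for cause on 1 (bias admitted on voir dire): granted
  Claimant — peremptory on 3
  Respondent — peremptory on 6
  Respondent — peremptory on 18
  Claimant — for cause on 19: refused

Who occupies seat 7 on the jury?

16

Removed: #1, #2, #3, #4, #5, #6, #12, #13, #14, #18. (#11, #19 stay — for-cause denied.)
Seating in order: seats 1–7 → #7, #8, #9, #10, #11, #15, #16; alternates → #17, #19, #20.
So seat 7 is #16.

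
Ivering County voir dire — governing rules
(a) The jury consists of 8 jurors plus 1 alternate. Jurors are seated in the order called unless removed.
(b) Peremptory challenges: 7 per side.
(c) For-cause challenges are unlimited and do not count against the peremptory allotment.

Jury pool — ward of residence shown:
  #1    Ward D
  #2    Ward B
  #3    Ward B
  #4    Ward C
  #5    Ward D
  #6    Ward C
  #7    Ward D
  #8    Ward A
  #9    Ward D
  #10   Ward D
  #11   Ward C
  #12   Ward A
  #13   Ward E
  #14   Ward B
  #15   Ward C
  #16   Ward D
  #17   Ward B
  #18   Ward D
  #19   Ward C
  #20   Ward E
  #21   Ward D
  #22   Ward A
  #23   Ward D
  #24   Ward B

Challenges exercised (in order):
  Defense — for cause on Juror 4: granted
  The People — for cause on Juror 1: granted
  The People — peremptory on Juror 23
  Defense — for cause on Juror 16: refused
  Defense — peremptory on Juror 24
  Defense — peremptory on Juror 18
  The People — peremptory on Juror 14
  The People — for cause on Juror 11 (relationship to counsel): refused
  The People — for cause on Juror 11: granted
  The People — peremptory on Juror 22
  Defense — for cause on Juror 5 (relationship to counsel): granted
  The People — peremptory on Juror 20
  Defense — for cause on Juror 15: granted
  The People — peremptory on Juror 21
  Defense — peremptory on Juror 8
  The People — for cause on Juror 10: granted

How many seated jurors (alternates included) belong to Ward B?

Removed: #1, #4, #5, #8, #10, #11, #14, #15, #18, #20, #21, #22, #23, #24.
Seated (9 incl. alternates): #2, #3, #6, #7, #9, #12, #13, #16, #17.
Of those, in Ward B: #2, #3, #17 → 3.

3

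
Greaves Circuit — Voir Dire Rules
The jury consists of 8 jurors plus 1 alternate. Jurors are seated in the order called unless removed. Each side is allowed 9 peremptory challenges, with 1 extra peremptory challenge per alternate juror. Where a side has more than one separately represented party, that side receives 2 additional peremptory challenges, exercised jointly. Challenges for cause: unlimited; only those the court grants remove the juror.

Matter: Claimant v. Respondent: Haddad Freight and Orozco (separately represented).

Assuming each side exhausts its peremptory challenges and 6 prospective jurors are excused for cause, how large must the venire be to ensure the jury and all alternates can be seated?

37

Seats to fill: 8 + 1 alternates = 9.
Peremptories — Claimant: 9 + 1×1 = 10; Respondent: 9 + 1×1 + 2 = 12; total 22.
For-cause removals: 6.
Minimum venire: 9 + 22 + 6 = 37.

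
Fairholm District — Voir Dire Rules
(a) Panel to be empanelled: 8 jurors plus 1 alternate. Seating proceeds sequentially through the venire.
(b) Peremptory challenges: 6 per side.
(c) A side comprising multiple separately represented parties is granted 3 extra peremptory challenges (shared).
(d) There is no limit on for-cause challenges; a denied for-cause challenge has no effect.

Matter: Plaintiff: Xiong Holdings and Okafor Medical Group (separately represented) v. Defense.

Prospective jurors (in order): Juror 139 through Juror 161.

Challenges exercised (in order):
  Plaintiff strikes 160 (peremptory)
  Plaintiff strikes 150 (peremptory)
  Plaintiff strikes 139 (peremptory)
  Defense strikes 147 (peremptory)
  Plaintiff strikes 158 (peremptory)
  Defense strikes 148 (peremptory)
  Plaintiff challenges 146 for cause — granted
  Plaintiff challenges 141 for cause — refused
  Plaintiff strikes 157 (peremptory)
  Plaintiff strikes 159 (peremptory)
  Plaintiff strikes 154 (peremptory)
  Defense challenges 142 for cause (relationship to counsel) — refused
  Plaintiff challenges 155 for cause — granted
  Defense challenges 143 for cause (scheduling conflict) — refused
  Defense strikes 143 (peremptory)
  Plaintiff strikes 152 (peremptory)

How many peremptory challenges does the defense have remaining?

3

Defense allotment: 6.
Defense peremptories used: #147, #148, #143 — 3 (for-cause on #142, #143 don't count).
Remaining: 6 − 3 = 3.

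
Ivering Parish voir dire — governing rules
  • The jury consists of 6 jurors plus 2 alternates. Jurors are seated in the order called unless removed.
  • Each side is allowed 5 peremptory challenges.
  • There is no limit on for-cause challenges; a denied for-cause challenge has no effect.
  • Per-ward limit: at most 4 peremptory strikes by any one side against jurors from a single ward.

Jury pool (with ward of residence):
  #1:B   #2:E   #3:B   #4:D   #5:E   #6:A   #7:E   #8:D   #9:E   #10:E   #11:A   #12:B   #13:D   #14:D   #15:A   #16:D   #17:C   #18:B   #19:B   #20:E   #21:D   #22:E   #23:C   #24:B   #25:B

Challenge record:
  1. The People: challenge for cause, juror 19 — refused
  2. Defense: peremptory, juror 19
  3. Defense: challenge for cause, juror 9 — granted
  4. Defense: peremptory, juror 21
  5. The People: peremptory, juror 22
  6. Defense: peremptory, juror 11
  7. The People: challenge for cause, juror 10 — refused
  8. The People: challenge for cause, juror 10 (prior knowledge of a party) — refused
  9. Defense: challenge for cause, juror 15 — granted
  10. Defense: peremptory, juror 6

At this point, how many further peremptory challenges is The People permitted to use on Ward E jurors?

The People peremptories so far: #22 — 1 of 5 used, 4 left overall.
Against Ward E: #22 — 1 used; per-ward cap 4 leaves 3.
Binding limit: min(4, 3) = 3.

3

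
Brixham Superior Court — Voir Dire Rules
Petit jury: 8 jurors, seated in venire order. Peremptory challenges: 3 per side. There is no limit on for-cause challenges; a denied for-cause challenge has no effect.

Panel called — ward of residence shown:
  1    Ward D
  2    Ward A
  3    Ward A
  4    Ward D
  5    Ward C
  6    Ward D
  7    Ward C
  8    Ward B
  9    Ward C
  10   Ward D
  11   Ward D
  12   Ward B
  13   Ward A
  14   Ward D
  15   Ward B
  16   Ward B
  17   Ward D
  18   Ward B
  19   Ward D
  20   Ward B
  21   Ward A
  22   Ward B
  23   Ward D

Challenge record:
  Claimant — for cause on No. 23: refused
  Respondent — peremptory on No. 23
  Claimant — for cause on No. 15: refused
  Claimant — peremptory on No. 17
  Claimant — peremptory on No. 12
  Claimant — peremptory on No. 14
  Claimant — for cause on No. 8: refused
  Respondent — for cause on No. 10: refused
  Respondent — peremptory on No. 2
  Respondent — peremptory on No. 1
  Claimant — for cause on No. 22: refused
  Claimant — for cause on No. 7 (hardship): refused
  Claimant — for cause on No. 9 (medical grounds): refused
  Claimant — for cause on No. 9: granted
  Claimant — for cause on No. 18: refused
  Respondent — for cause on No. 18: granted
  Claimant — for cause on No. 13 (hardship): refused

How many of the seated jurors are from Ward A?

Removed: #1, #2, #9, #12, #14, #17, #18, #23.
Seated jurors 1–8: #3, #4, #5, #6, #7, #8, #10, #11.
Of those, in Ward A: #3 → 1.

1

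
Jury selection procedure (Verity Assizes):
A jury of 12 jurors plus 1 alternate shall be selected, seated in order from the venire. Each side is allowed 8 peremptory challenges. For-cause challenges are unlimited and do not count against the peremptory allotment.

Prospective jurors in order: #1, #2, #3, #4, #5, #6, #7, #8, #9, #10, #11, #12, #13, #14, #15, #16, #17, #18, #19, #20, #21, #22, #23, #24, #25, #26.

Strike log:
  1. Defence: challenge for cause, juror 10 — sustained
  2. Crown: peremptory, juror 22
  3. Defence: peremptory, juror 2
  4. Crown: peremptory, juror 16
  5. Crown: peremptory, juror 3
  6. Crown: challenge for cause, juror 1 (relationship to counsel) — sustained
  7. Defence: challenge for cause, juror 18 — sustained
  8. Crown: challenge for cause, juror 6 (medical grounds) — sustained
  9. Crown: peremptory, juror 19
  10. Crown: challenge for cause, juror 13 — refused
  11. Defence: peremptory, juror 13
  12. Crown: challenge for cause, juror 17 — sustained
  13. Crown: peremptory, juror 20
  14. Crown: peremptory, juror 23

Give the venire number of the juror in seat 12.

25

Removed: #1, #2, #3, #6, #10, #13, #16, #17, #18, #19, #20, #22, #23.
Seating in order: seats 1–12 → #4, #5, #7, #8, #9, #11, #12, #14, #15, #21, #24, #25; alternates → #26.
So seat 12 is #25.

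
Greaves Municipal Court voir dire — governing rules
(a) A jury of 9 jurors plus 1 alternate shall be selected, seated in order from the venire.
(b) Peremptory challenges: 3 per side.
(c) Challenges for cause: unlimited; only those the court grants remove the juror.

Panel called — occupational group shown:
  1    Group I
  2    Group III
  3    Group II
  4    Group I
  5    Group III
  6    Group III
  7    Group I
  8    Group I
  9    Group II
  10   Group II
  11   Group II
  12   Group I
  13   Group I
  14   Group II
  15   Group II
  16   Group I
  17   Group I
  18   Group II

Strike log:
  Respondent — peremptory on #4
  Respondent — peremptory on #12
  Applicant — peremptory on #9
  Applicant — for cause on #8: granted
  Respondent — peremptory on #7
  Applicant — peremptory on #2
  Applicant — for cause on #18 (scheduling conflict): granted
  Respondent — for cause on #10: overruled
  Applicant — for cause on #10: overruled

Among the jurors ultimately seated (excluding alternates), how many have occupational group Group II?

5

Removed: #2, #4, #7, #8, #9, #12, #18.
Seated jurors 1–9: #1, #3, #5, #6, #10, #11, #13, #14, #15 (alternates #16 not counted).
Of those, in Group II: #3, #10, #11, #14, #15 → 5.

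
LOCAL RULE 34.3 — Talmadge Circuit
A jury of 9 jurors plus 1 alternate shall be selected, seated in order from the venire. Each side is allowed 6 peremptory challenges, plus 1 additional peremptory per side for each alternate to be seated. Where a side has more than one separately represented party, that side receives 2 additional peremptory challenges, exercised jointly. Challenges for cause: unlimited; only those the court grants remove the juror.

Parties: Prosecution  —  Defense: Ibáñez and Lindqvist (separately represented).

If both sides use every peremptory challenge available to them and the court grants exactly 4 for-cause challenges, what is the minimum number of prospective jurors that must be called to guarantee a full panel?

30

Seats to fill: 9 + 1 alternates = 10.
Peremptories — Prosecution: 6 + 1×1 = 7; Defense: 6 + 1×1 + 2 = 9; total 16.
For-cause removals: 4.
Minimum venire: 10 + 16 + 4 = 30.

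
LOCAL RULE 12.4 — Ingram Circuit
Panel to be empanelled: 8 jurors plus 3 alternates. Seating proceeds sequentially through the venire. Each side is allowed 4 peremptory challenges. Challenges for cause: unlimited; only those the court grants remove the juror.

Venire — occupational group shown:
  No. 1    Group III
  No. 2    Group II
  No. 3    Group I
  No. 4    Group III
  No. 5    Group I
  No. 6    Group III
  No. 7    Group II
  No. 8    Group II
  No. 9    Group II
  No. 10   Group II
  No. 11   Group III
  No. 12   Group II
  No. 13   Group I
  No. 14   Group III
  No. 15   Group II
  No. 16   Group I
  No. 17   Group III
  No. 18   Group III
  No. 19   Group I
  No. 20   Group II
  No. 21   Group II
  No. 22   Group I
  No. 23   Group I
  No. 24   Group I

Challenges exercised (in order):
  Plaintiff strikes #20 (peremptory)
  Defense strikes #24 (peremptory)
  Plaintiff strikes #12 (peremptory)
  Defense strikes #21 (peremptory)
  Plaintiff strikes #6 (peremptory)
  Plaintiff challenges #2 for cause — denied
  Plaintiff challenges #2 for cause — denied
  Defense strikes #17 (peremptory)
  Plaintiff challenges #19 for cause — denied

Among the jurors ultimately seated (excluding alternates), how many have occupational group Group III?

Removed: #6, #12, #17, #20, #21, #24.
Seated jurors 1–8: #1, #2, #3, #4, #5, #7, #8, #9 (alternates #10, #11, #13 not counted).
Of those, in Group III: #1, #4 → 2.

2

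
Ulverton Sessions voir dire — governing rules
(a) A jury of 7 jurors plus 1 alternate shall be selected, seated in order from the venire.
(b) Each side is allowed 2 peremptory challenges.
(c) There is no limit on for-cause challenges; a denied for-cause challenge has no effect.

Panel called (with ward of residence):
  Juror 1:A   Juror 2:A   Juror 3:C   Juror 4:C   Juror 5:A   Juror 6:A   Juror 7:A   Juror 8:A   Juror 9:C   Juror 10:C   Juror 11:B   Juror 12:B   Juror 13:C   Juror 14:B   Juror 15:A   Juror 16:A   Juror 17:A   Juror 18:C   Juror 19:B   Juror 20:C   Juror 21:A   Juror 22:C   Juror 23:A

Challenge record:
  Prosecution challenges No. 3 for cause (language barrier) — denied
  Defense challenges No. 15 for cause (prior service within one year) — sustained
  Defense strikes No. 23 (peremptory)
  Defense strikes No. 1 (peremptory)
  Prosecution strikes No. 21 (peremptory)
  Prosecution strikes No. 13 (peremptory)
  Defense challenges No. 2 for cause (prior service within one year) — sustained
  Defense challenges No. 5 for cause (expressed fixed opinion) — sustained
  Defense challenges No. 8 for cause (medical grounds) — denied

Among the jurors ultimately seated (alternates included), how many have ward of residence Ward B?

Removed: #1, #2, #5, #13, #15, #21, #23.
Seated (8 incl. alternates): #3, #4, #6, #7, #8, #9, #10, #11.
Of those, in Ward B: #11 → 1.

1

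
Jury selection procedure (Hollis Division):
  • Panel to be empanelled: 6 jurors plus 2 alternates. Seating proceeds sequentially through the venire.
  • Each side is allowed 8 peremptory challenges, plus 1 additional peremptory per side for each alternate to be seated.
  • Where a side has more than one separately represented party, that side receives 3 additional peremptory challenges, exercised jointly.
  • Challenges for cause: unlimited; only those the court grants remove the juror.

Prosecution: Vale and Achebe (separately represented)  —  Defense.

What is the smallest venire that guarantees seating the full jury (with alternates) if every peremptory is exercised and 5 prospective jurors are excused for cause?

36

Seats to fill: 6 + 2 alternates = 8.
Peremptories — Prosecution: 8 + 1×2 + 3 = 13; Defense: 8 + 1×2 = 10; total 23.
For-cause removals: 5.
Minimum venire: 8 + 23 + 5 = 36.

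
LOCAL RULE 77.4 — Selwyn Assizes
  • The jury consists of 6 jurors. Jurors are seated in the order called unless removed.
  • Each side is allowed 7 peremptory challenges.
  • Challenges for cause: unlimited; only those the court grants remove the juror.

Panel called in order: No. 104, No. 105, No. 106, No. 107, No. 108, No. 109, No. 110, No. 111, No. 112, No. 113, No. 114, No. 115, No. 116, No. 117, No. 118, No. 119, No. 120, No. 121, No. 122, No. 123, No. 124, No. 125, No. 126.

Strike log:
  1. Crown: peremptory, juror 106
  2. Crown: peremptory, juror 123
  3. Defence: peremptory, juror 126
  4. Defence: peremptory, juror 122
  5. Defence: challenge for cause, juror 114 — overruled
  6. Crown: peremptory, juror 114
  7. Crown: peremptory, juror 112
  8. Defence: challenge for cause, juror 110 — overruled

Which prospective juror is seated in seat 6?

110

Removed: #106, #112, #114, #122, #123, #126. (#110 stays — for-cause denied.)
Filling seats in venire order through position 6: #104, #105, #107, #108, #109, #110.
So seat 6 is #110.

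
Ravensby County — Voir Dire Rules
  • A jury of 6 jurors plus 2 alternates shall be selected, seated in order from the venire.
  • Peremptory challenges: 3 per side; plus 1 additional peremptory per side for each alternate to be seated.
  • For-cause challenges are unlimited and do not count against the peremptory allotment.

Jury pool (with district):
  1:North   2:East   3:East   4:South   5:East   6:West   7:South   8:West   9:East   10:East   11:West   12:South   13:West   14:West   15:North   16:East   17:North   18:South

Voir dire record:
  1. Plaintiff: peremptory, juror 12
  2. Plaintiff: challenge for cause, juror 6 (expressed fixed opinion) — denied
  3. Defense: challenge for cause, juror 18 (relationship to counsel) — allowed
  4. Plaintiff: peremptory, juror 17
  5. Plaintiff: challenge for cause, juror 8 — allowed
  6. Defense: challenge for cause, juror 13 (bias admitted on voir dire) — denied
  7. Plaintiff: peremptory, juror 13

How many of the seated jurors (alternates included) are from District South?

Removed: #8, #12, #13, #17, #18.
Seated (8 incl. alternates): #1, #2, #3, #4, #5, #6, #7, #9.
Of those, in District South: #4, #7 → 2.

2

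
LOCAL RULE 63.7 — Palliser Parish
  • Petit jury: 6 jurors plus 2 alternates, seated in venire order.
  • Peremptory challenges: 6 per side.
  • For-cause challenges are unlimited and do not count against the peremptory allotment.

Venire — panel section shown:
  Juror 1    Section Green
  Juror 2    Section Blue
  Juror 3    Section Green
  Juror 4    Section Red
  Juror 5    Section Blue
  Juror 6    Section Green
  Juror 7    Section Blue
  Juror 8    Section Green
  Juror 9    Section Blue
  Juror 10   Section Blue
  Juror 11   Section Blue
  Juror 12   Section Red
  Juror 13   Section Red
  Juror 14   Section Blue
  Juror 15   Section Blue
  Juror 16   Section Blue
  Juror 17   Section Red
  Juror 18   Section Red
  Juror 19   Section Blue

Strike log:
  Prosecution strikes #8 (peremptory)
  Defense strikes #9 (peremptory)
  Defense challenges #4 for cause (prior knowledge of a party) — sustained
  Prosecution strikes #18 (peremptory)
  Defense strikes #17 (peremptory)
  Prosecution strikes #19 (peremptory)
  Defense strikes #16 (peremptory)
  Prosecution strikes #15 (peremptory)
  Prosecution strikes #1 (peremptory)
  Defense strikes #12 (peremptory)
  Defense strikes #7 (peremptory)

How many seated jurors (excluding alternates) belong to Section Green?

2

Removed: #1, #4, #7, #8, #9, #12, #15, #16, #17, #18, #19.
Seated jurors 1–6: #2, #3, #5, #6, #10, #11 (alternates #13, #14 not counted).
Of those, in Section Green: #3, #6 → 2.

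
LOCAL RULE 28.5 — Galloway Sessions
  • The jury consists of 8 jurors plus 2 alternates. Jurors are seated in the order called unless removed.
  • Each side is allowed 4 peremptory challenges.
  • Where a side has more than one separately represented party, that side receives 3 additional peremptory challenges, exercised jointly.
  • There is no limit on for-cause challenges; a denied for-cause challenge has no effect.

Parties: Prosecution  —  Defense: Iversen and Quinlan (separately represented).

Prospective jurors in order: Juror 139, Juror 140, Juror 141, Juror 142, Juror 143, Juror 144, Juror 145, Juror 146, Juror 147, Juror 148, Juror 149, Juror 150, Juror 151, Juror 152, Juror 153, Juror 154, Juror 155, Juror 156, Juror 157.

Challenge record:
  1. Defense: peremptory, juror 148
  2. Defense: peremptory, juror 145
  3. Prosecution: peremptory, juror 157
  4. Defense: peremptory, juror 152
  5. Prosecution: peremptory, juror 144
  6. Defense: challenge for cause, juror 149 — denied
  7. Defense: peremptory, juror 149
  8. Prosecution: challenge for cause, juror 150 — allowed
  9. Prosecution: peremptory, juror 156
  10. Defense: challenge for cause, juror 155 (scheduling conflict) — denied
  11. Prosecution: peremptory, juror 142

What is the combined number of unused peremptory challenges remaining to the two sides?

3

Prosecution allotment: 4. Defense allotment: 4 base + 3 multi-party = 7.
Prosecution peremptories used: #157, #144, #156, #142 — 4 (the for-cause on #150 doesn't count).
Defense peremptories used: #148, #145, #152, #149 — 4 (for-cause on #149, #155 don't count).
Remaining: (4 − 4) + (7 − 4) = 3.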